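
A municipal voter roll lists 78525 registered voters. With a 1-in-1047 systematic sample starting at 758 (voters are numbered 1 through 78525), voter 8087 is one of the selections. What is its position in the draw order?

k = 1047
position = (8087 − 758)/1047 + 1 = 7329/1047 + 1 = 7 + 1 = 8

8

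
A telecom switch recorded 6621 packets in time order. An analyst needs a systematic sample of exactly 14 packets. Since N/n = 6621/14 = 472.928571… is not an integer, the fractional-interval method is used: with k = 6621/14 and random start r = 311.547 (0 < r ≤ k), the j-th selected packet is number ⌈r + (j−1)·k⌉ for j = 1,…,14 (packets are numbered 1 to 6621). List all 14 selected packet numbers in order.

312, 785, 1258, 1731, 2204, 2677, 3150, 3623, 4095, 4568, 5041, 5514, 5987, 6460

j=1: r + 0k = 311.547 → ⌈·⌉ = 312
j=2: r + 1k = 784.475571… → ⌈·⌉ = 785
j=3: r + 2k = 1257.404142… → ⌈·⌉ = 1258
j=4: r + 3k = 1730.332714… → ⌈·⌉ = 1731
j=5: r + 4k = 2203.261285… → ⌈·⌉ = 2204
j=6: r + 5k = 2676.189857… → ⌈·⌉ = 2677
j=7: r + 6k = 3149.118428… → ⌈·⌉ = 3150
j=8: r + 7k = 3622.047 → ⌈·⌉ = 3623
j=9: r + 8k = 4094.975571… → ⌈·⌉ = 4095
j=10: r + 9k = 4567.904142… → ⌈·⌉ = 4568
j=11: r + 10k = 5040.832714… → ⌈·⌉ = 5041
j=12: r + 11k = 5513.761285… → ⌈·⌉ = 5514
j=13: r + 12k = 5986.689857… → ⌈·⌉ = 5987
j=14: r + 13k = 6459.618428… → ⌈·⌉ = 6460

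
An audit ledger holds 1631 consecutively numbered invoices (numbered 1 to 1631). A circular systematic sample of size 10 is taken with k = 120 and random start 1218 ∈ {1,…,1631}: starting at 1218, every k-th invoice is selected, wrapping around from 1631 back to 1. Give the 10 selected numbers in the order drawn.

Selection 1: 1218
Selection 2: 1218 + 120 = 1338
Selection 3: 1338 + 120 = 1458
Selection 4: 1458 + 120 = 1578
Selection 5: 1578 + 120 = 1698 → 1698 − 1631 = 67
Selection 6: 67 + 120 = 187
Selection 7: 187 + 120 = 307
Selection 8: 307 + 120 = 427
Selection 9: 427 + 120 = 547
Selection 10: 547 + 120 = 667

1218, 1338, 1458, 1578, 67, 187, 307, 427, 547, 667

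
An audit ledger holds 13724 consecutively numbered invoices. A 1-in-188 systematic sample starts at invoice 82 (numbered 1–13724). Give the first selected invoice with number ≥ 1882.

1962

k = 188
Steps past start: ⌈(1882 − 82)/188⌉ = ⌈1800/188⌉ = 10
Selected invoice: 82 + 10×188 = 1962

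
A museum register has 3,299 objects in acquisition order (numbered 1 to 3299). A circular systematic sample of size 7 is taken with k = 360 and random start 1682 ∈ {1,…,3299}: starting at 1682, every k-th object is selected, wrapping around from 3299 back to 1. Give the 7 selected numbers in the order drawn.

1682, 2042, 2402, 2762, 3122, 183, 543

Selection 1: 1682
Selection 2: 1682 + 360 = 2042
Selection 3: 2042 + 360 = 2402
Selection 4: 2402 + 360 = 2762
Selection 5: 2762 + 360 = 3122
Selection 6: 3122 + 360 = 3482 → 3482 − 3299 = 183
Selection 7: 183 + 360 = 543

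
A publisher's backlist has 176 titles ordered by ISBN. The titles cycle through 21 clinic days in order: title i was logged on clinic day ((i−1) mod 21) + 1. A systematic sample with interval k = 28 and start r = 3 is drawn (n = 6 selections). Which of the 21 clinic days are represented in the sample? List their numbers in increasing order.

Consecutive selections differ by k = 28, so their clinic day numbers differ by 28 mod 21 = 7.
gcd(28, 21) = 7, so the sample visits 21/7 = 3 distinct residues mod 21.
Start 3 is clinic day 3; the clinic days hit are 3, 10, 17.

3, 10, 17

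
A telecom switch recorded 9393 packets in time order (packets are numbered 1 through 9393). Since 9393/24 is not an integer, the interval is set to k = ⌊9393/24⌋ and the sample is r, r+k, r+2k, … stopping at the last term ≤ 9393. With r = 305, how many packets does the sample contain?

24

k = ⌊9393/24⌋ = 391
Achieved size = ⌊(9393 − 305)/391⌋ + 1 = ⌊9088/391⌋ + 1 = 23 + 1 = 24
(last selection: 305 + 23×391 = 9298 ≤ 9393; next would be 9689 > 9393)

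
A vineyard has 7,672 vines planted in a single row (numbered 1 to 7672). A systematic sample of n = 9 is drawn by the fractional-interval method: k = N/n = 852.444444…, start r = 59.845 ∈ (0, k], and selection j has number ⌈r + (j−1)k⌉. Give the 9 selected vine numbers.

60, 913, 1765, 2618, 3470, 4323, 5175, 6027, 6880

j=1: r + 0k = 59.845 → ⌈·⌉ = 60
j=2: r + 1k = 912.289444… → ⌈·⌉ = 913
j=3: r + 2k = 1764.733888… → ⌈·⌉ = 1765
j=4: r + 3k = 2617.178333… → ⌈·⌉ = 2618
j=5: r + 4k = 3469.622777… → ⌈·⌉ = 3470
j=6: r + 5k = 4322.067222… → ⌈·⌉ = 4323
j=7: r + 6k = 5174.511666… → ⌈·⌉ = 5175
j=8: r + 7k = 6026.956111… → ⌈·⌉ = 6027
j=9: r + 8k = 6879.400555… → ⌈·⌉ = 6880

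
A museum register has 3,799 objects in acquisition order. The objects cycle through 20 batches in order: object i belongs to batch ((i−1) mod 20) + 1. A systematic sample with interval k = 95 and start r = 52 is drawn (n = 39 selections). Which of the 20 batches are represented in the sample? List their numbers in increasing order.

Consecutive selections differ by k = 95, so their batch numbers differ by 95 mod 20 = 15.
gcd(95, 20) = 5, so the sample visits 20/5 = 4 distinct residues mod 20.
Start 52 is batch 12; the batches hit are 2, 7, 12, 17.

2, 7, 12, 17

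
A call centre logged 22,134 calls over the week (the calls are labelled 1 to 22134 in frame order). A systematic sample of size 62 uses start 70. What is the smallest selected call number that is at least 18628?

18634

k = 22134/62 = 357
Steps past start: ⌈(18628 − 70)/357⌉ = ⌈18558/357⌉ = 52
Selected call: 70 + 52×357 = 18634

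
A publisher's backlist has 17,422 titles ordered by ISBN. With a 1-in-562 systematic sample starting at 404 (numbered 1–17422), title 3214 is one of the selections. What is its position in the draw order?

6

k = 562
position = (3214 − 404)/562 + 1 = 2810/562 + 1 = 5 + 1 = 6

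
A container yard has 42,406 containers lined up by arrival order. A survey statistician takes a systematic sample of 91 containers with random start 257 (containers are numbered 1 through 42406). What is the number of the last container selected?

k = 42406/91 = 466
91st selection = r + (91−1)·k = 257 + 90×466 = 257 + 41940 = 42197

42197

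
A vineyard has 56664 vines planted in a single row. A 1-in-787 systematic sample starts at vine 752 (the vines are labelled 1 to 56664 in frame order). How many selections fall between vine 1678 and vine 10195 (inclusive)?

10

k = 787
First selection ≥ 1678: 752 + ⌈(1678−752)/787⌉·787 = 752 + 2×787 = 2326
Last selection ≤ 10195: 752 + ⌊(10195−752)/787⌋·787 = 752 + 11×787 = 9409
Count = 11 − 2 + 1 = 10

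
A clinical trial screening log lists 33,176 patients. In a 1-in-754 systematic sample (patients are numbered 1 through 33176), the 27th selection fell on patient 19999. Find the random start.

k = 754
r = 19999 − (27−1)×754 = 19999 − 19604 = 395

395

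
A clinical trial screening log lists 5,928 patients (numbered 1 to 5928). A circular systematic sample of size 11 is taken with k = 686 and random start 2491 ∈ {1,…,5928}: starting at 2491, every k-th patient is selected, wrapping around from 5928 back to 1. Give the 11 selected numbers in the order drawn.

2491, 3177, 3863, 4549, 5235, 5921, 679, 1365, 2051, 2737, 3423

Selection 1: 2491
Selection 2: 2491 + 686 = 3177
Selection 3: 3177 + 686 = 3863
Selection 4: 3863 + 686 = 4549
Selection 5: 4549 + 686 = 5235
Selection 6: 5235 + 686 = 5921
Selection 7: 5921 + 686 = 6607 → 6607 − 5928 = 679
Selection 8: 679 + 686 = 1365
Selection 9: 1365 + 686 = 2051
Selection 10: 2051 + 686 = 2737
Selection 11: 2737 + 686 = 3423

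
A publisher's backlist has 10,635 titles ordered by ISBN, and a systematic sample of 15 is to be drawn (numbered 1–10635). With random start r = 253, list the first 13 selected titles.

253, 962, 1671, 2380, 3089, 3798, 4507, 5216, 5925, 6634, 7343, 8052, 8761

k = N/n = 10635/15 = 709
title 1: 253
title 2: 253 + 709 = 962
title 3: 962 + 709 = 1671
title 4: 1671 + 709 = 2380
title 5: 2380 + 709 = 3089
title 6: 3089 + 709 = 3798
title 7: 3798 + 709 = 4507
title 8: 4507 + 709 = 5216
title 9: 5216 + 709 = 5925
title 10: 5925 + 709 = 6634
title 11: 6634 + 709 = 7343
title 12: 7343 + 709 = 8052
title 13: 8052 + 709 = 8761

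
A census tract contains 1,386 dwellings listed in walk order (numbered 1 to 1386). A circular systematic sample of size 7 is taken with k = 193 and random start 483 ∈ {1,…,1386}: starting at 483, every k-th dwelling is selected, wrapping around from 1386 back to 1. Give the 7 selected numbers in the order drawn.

Selection 1: 483
Selection 2: 483 + 193 = 676
Selection 3: 676 + 193 = 869
Selection 4: 869 + 193 = 1062
Selection 5: 1062 + 193 = 1255
Selection 6: 1255 + 193 = 1448 → 1448 − 1386 = 62
Selection 7: 62 + 193 = 255

483, 676, 869, 1062, 1255, 62, 255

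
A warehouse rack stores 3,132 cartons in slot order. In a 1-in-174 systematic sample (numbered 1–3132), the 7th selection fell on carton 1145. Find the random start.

101

k = 174
r = 1145 − (7−1)×174 = 1145 − 1044 = 101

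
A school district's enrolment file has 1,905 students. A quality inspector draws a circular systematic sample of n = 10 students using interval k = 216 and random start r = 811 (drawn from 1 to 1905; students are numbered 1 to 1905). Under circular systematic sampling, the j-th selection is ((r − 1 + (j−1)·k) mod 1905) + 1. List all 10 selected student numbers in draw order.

811, 1027, 1243, 1459, 1675, 1891, 202, 418, 634, 850

Selection 1: 811
Selection 2: 811 + 216 = 1027
Selection 3: 1027 + 216 = 1243
Selection 4: 1243 + 216 = 1459
Selection 5: 1459 + 216 = 1675
Selection 6: 1675 + 216 = 1891
Selection 7: 1891 + 216 = 2107 → 2107 − 1905 = 202
Selection 8: 202 + 216 = 418
Selection 9: 418 + 216 = 634
Selection 10: 634 + 216 = 850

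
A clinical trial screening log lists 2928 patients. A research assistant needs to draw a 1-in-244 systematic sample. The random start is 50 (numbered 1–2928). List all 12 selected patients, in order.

patient 1: 50
patient 2: 50 + 244 = 294
patient 3: 294 + 244 = 538
patient 4: 538 + 244 = 782
patient 5: 782 + 244 = 1026
patient 6: 1026 + 244 = 1270
patient 7: 1270 + 244 = 1514
patient 8: 1514 + 244 = 1758
patient 9: 1758 + 244 = 2002
patient 10: 2002 + 244 = 2246
patient 11: 2246 + 244 = 2490
patient 12: 2490 + 244 = 2734

50, 294, 538, 782, 1026, 1270, 1514, 1758, 2002, 2246, 2490, 2734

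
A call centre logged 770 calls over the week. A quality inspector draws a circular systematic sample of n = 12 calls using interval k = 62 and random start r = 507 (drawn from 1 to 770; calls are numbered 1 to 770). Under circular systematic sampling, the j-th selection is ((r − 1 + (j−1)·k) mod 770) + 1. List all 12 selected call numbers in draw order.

Selection 1: 507
Selection 2: 507 + 62 = 569
Selection 3: 569 + 62 = 631
Selection 4: 631 + 62 = 693
Selection 5: 693 + 62 = 755
Selection 6: 755 + 62 = 817 → 817 − 770 = 47
Selection 7: 47 + 62 = 109
Selection 8: 109 + 62 = 171
Selection 9: 171 + 62 = 233
Selection 10: 233 + 62 = 295
Selection 11: 295 + 62 = 357
Selection 12: 357 + 62 = 419

507, 569, 631, 693, 755, 47, 109, 171, 233, 295, 357, 419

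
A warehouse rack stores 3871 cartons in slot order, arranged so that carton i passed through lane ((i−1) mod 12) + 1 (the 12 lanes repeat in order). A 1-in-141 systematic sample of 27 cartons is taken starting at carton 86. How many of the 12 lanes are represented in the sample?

Consecutive selections differ by k = 141, so their lane numbers differ by 141 mod 12 = 9.
gcd(141, 12) = 3, so the sample visits 12/3 = 4 distinct residues mod 12.
Start 86 is lane 2; the lanes hit are 2, 5, 8, 11.

4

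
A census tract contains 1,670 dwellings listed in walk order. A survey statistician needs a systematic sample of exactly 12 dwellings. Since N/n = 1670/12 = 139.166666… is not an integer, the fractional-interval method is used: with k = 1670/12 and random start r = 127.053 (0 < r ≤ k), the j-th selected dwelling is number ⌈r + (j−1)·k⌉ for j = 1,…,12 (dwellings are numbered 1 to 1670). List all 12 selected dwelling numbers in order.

j=1: r + 0k = 127.053 → ⌈·⌉ = 128
j=2: r + 1k = 266.219666… → ⌈·⌉ = 267
j=3: r + 2k = 405.386333… → ⌈·⌉ = 406
j=4: r + 3k = 544.553 → ⌈·⌉ = 545
j=5: r + 4k = 683.719666… → ⌈·⌉ = 684
j=6: r + 5k = 822.886333… → ⌈·⌉ = 823
j=7: r + 6k = 962.053 → ⌈·⌉ = 963
j=8: r + 7k = 1101.219666… → ⌈·⌉ = 1102
j=9: r + 8k = 1240.386333… → ⌈·⌉ = 1241
j=10: r + 9k = 1379.553 → ⌈·⌉ = 1380
j=11: r + 10k = 1518.719666… → ⌈·⌉ = 1519
j=12: r + 11k = 1657.886333… → ⌈·⌉ = 1658

128, 267, 406, 545, 684, 823, 963, 1102, 1241, 1380, 1519, 1658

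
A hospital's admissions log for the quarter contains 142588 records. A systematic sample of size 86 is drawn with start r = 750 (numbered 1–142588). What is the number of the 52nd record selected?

k = 142588/86 = 1658
52nd selection = r + (52−1)·k = 750 + 51×1658 = 750 + 84558 = 85308

85308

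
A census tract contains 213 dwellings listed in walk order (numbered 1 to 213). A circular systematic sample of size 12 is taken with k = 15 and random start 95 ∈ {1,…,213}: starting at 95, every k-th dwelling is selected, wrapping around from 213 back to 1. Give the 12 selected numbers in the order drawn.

Selection 1: 95
Selection 2: 95 + 15 = 110
Selection 3: 110 + 15 = 125
Selection 4: 125 + 15 = 140
Selection 5: 140 + 15 = 155
Selection 6: 155 + 15 = 170
Selection 7: 170 + 15 = 185
Selection 8: 185 + 15 = 200
Selection 9: 200 + 15 = 215 → 215 − 213 = 2
Selection 10: 2 + 15 = 17
Selection 11: 17 + 15 = 32
Selection 12: 32 + 15 = 47

95, 110, 125, 140, 155, 170, 185, 200, 2, 17, 32, 47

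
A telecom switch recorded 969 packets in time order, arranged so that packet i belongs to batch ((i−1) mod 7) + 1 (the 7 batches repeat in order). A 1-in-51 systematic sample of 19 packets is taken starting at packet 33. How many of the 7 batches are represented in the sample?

7

Consecutive selections differ by k = 51, so their batch numbers differ by 51 mod 7 = 2.
gcd(51, 7) = 1, so the sample visits 7/1 = 7 distinct residues mod 7.
Start 33 is batch 5; the batches hit are 1, 2, 3, 4, 5, 6, 7.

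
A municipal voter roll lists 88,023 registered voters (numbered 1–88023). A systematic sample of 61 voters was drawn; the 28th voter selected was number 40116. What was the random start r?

1155

k = 88023/61 = 1443
r = 40116 − (28−1)×1443 = 40116 − 38961 = 1155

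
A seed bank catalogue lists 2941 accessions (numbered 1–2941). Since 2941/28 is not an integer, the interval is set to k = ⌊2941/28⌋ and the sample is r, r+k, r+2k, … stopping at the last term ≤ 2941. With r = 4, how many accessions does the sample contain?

28

k = ⌊2941/28⌋ = 105
Achieved size = ⌊(2941 − 4)/105⌋ + 1 = ⌊2937/105⌋ + 1 = 27 + 1 = 28
(last selection: 4 + 27×105 = 2839 ≤ 2941; next would be 2944 > 2941)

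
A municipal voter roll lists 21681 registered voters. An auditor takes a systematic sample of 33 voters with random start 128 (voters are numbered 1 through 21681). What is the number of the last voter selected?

21152

k = 21681/33 = 657
33rd selection = r + (33−1)·k = 128 + 32×657 = 128 + 21024 = 21152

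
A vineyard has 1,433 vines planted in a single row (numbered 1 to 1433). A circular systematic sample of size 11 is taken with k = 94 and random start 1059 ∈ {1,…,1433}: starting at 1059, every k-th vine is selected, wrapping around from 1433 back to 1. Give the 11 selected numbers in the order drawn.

Selection 1: 1059
Selection 2: 1059 + 94 = 1153
Selection 3: 1153 + 94 = 1247
Selection 4: 1247 + 94 = 1341
Selection 5: 1341 + 94 = 1435 → 1435 − 1433 = 2
Selection 6: 2 + 94 = 96
Selection 7: 96 + 94 = 190
Selection 8: 190 + 94 = 284
Selection 9: 284 + 94 = 378
Selection 10: 378 + 94 = 472
Selection 11: 472 + 94 = 566

1059, 1153, 1247, 1341, 2, 96, 190, 284, 378, 472, 566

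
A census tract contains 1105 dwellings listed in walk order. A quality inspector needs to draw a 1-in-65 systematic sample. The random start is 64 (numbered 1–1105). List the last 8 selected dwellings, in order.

649, 714, 779, 844, 909, 974, 1039, 1104

10th selection = 64 + 9×65 = 649
11th: 649 + 65 = 714
12th: 714 + 65 = 779
13th: 779 + 65 = 844
14th: 844 + 65 = 909
15th: 909 + 65 = 974
16th: 974 + 65 = 1039
17th: 1039 + 65 = 1104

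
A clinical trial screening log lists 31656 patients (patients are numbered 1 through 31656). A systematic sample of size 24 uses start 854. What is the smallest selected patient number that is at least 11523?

12725

k = 31656/24 = 1319
Steps past start: ⌈(11523 − 854)/1319⌉ = ⌈10669/1319⌉ = 9
Selected patient: 854 + 9×1319 = 12725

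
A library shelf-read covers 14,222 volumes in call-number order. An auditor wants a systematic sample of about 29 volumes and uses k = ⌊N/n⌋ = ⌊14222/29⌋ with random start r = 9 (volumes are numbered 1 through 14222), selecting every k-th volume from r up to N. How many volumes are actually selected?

k = ⌊14222/29⌋ = 490
Achieved size = ⌊(14222 − 9)/490⌋ + 1 = ⌊14213/490⌋ + 1 = 29 + 1 = 30
(last selection: 9 + 29×490 = 14219 ≤ 14222; next would be 14709 > 14222)

30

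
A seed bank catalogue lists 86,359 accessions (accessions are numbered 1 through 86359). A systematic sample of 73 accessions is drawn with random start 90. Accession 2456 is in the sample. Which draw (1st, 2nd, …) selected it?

k = 86359/73 = 1183
position = (2456 − 90)/1183 + 1 = 2366/1183 + 1 = 2 + 1 = 3

3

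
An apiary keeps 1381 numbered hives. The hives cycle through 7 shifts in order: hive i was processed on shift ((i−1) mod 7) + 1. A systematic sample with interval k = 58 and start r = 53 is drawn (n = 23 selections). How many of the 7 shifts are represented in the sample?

Consecutive selections differ by k = 58, so their shift numbers differ by 58 mod 7 = 2.
gcd(58, 7) = 1, so the sample visits 7/1 = 7 distinct residues mod 7.
Start 53 is shift 4; the shifts hit are 1, 2, 3, 4, 5, 6, 7.

7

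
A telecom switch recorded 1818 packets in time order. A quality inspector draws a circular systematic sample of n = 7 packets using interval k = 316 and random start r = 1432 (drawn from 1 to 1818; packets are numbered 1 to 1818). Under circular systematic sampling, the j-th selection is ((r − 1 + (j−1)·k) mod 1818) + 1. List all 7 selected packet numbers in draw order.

1432, 1748, 246, 562, 878, 1194, 1510

Selection 1: 1432
Selection 2: 1432 + 316 = 1748
Selection 3: 1748 + 316 = 2064 → 2064 − 1818 = 246
Selection 4: 246 + 316 = 562
Selection 5: 562 + 316 = 878
Selection 6: 878 + 316 = 1194
Selection 7: 1194 + 316 = 1510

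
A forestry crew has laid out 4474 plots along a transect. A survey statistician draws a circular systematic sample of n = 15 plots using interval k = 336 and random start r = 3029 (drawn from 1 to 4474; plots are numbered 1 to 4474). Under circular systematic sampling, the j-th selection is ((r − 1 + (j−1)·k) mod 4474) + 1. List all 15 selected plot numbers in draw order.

Selection 1: 3029
Selection 2: 3029 + 336 = 3365
Selection 3: 3365 + 336 = 3701
Selection 4: 3701 + 336 = 4037
Selection 5: 4037 + 336 = 4373
Selection 6: 4373 + 336 = 4709 → 4709 − 4474 = 235
Selection 7: 235 + 336 = 571
Selection 8: 571 + 336 = 907
Selection 9: 907 + 336 = 1243
Selection 10: 1243 + 336 = 1579
Selection 11: 1579 + 336 = 1915
Selection 12: 1915 + 336 = 2251
Selection 13: 2251 + 336 = 2587
Selection 14: 2587 + 336 = 2923
Selection 15: 2923 + 336 = 3259

3029, 3365, 3701, 4037, 4373, 235, 571, 907, 1243, 1579, 1915, 2251, 2587, 2923, 3259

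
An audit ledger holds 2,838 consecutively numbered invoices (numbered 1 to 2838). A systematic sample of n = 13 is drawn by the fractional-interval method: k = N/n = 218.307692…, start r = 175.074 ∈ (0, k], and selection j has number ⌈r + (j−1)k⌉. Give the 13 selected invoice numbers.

176, 394, 612, 830, 1049, 1267, 1485, 1704, 1922, 2140, 2359, 2577, 2795

j=1: r + 0k = 175.074 → ⌈·⌉ = 176
j=2: r + 1k = 393.381692… → ⌈·⌉ = 394
j=3: r + 2k = 611.689384… → ⌈·⌉ = 612
j=4: r + 3k = 829.997076… → ⌈·⌉ = 830
j=5: r + 4k = 1048.304769… → ⌈·⌉ = 1049
j=6: r + 5k = 1266.612461… → ⌈·⌉ = 1267
j=7: r + 6k = 1484.920153… → ⌈·⌉ = 1485
j=8: r + 7k = 1703.227846… → ⌈·⌉ = 1704
j=9: r + 8k = 1921.535538… → ⌈·⌉ = 1922
j=10: r + 9k = 2139.843230… → ⌈·⌉ = 2140
j=11: r + 10k = 2358.150923… → ⌈·⌉ = 2359
j=12: r + 11k = 2576.458615… → ⌈·⌉ = 2577
j=13: r + 12k = 2794.766307… → ⌈·⌉ = 2795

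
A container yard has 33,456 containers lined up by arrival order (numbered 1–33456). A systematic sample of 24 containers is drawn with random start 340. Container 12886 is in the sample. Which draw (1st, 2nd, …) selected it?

k = 33456/24 = 1394
position = (12886 − 340)/1394 + 1 = 12546/1394 + 1 = 9 + 1 = 10

10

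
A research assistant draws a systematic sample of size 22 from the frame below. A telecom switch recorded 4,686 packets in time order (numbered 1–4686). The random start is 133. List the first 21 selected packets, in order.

k = N/n = 4686/22 = 213
packet 1: 133
packet 2: 133 + 213 = 346
packet 3: 346 + 213 = 559
packet 4: 559 + 213 = 772
packet 5: 772 + 213 = 985
packet 6: 985 + 213 = 1198
packet 7: 1198 + 213 = 1411
packet 8: 1411 + 213 = 1624
packet 9: 1624 + 213 = 1837
packet 10: 1837 + 213 = 2050
packet 11: 2050 + 213 = 2263
packet 12: 2263 + 213 = 2476
packet 13: 2476 + 213 = 2689
packet 14: 2689 + 213 = 2902
packet 15: 2902 + 213 = 3115
packet 16: 3115 + 213 = 3328
packet 17: 3328 + 213 = 3541
packet 18: 3541 + 213 = 3754
packet 19: 3754 + 213 = 3967
packet 20: 3967 + 213 = 4180
packet 21: 4180 + 213 = 4393

133, 346, 559, 772, 985, 1198, 1411, 1624, 1837, 2050, 2263, 2476, 2689, 2902, 3115, 3328, 3541, 3754, 3967, 4180, 4393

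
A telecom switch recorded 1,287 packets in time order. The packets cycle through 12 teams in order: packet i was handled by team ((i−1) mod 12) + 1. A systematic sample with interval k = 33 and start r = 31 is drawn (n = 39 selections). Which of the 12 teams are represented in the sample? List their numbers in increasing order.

Consecutive selections differ by k = 33, so their team numbers differ by 33 mod 12 = 9.
gcd(33, 12) = 3, so the sample visits 12/3 = 4 distinct residues mod 12.
Start 31 is team 7; the teams hit are 1, 4, 7, 10.

1, 4, 7, 10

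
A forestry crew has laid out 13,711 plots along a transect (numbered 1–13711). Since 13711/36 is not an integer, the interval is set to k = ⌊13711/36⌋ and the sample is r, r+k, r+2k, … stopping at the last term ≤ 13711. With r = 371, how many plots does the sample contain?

k = ⌊13711/36⌋ = 380
Achieved size = ⌊(13711 − 371)/380⌋ + 1 = ⌊13340/380⌋ + 1 = 35 + 1 = 36
(last selection: 371 + 35×380 = 13671 ≤ 13711; next would be 14051 > 13711)

36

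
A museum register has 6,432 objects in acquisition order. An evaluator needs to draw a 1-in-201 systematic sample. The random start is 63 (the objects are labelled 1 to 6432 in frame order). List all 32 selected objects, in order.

object 1: 63
object 2: 63 + 201 = 264
object 3: 264 + 201 = 465
object 4: 465 + 201 = 666
object 5: 666 + 201 = 867
object 6: 867 + 201 = 1068
object 7: 1068 + 201 = 1269
object 8: 1269 + 201 = 1470
object 9: 1470 + 201 = 1671
object 10: 1671 + 201 = 1872
object 11: 1872 + 201 = 2073
object 12: 2073 + 201 = 2274
object 13: 2274 + 201 = 2475
object 14: 2475 + 201 = 2676
object 15: 2676 + 201 = 2877
object 16: 2877 + 201 = 3078
object 17: 3078 + 201 = 3279
object 18: 3279 + 201 = 3480
object 19: 3480 + 201 = 3681
object 20: 3681 + 201 = 3882
object 21: 3882 + 201 = 4083
object 22: 4083 + 201 = 4284
object 23: 4284 + 201 = 4485
object 24: 4485 + 201 = 4686
object 25: 4686 + 201 = 4887
object 26: 4887 + 201 = 5088
object 27: 5088 + 201 = 5289
object 28: 5289 + 201 = 5490
object 29: 5490 + 201 = 5691
object 30: 5691 + 201 = 5892
object 31: 5892 + 201 = 6093
object 32: 6093 + 201 = 6294

63, 264, 465, 666, 867, 1068, 1269, 1470, 1671, 1872, 2073, 2274, 2475, 2676, 2877, 3078, 3279, 3480, 3681, 3882, 4083, 4284, 4485, 4686, 4887, 5088, 5289, 5490, 5691, 5892, 6093, 6294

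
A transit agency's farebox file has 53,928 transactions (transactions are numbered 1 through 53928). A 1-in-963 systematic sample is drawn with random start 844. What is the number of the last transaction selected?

53809

k = 963
56th selection = r + (56−1)·k = 844 + 55×963 = 844 + 52965 = 53809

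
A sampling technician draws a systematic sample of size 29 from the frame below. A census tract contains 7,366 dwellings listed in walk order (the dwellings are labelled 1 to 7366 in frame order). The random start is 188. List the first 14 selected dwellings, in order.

188, 442, 696, 950, 1204, 1458, 1712, 1966, 2220, 2474, 2728, 2982, 3236, 3490

k = N/n = 7366/29 = 254
dwelling 1: 188
dwelling 2: 188 + 254 = 442
dwelling 3: 442 + 254 = 696
dwelling 4: 696 + 254 = 950
dwelling 5: 950 + 254 = 1204
dwelling 6: 1204 + 254 = 1458
dwelling 7: 1458 + 254 = 1712
dwelling 8: 1712 + 254 = 1966
dwelling 9: 1966 + 254 = 2220
dwelling 10: 2220 + 254 = 2474
dwelling 11: 2474 + 254 = 2728
dwelling 12: 2728 + 254 = 2982
dwelling 13: 2982 + 254 = 3236
dwelling 14: 3236 + 254 = 3490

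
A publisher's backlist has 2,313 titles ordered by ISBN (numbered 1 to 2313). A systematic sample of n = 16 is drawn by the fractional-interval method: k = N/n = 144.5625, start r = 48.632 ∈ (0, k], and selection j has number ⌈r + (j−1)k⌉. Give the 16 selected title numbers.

j=1: r + 0k = 48.632 → ⌈·⌉ = 49
j=2: r + 1k = 193.1945 → ⌈·⌉ = 194
j=3: r + 2k = 337.757 → ⌈·⌉ = 338
j=4: r + 3k = 482.3195 → ⌈·⌉ = 483
j=5: r + 4k = 626.882 → ⌈·⌉ = 627
j=6: r + 5k = 771.4445 → ⌈·⌉ = 772
j=7: r + 6k = 916.007 → ⌈·⌉ = 917
j=8: r + 7k = 1060.5695 → ⌈·⌉ = 1061
j=9: r + 8k = 1205.132 → ⌈·⌉ = 1206
j=10: r + 9k = 1349.6945 → ⌈·⌉ = 1350
j=11: r + 10k = 1494.257 → ⌈·⌉ = 1495
j=12: r + 11k = 1638.8195 → ⌈·⌉ = 1639
j=13: r + 12k = 1783.382 → ⌈·⌉ = 1784
j=14: r + 13k = 1927.9445 → ⌈·⌉ = 1928
j=15: r + 14k = 2072.507 → ⌈·⌉ = 2073
j=16: r + 15k = 2217.0695 → ⌈·⌉ = 2218

49, 194, 338, 483, 627, 772, 917, 1061, 1206, 1350, 1495, 1639, 1784, 1928, 2073, 2218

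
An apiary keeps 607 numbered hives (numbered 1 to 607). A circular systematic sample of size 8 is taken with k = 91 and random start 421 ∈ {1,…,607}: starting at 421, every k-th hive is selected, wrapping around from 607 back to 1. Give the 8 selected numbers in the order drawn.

Selection 1: 421
Selection 2: 421 + 91 = 512
Selection 3: 512 + 91 = 603
Selection 4: 603 + 91 = 694 → 694 − 607 = 87
Selection 5: 87 + 91 = 178
Selection 6: 178 + 91 = 269
Selection 7: 269 + 91 = 360
Selection 8: 360 + 91 = 451

421, 512, 603, 87, 178, 269, 360, 451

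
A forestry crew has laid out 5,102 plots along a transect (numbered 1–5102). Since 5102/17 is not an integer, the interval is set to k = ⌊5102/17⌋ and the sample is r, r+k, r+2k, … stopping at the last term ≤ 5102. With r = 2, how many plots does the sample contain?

k = ⌊5102/17⌋ = 300
Achieved size = ⌊(5102 − 2)/300⌋ + 1 = ⌊5100/300⌋ + 1 = 17 + 1 = 18
(last selection: 2 + 17×300 = 5102 ≤ 5102; next would be 5402 > 5102)

18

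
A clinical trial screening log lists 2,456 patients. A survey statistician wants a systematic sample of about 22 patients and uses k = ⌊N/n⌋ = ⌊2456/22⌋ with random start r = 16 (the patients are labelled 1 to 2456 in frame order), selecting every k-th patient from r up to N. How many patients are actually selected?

k = ⌊2456/22⌋ = 111
Achieved size = ⌊(2456 − 16)/111⌋ + 1 = ⌊2440/111⌋ + 1 = 21 + 1 = 22
(last selection: 16 + 21×111 = 2347 ≤ 2456; next would be 2458 > 2456)

22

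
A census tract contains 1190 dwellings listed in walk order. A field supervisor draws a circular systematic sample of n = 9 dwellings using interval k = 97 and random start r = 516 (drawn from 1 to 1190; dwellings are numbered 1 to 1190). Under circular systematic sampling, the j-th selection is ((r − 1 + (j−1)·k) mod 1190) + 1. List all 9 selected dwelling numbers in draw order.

Selection 1: 516
Selection 2: 516 + 97 = 613
Selection 3: 613 + 97 = 710
Selection 4: 710 + 97 = 807
Selection 5: 807 + 97 = 904
Selection 6: 904 + 97 = 1001
Selection 7: 1001 + 97 = 1098
Selection 8: 1098 + 97 = 1195 → 1195 − 1190 = 5
Selection 9: 5 + 97 = 102

516, 613, 710, 807, 904, 1001, 1098, 5, 102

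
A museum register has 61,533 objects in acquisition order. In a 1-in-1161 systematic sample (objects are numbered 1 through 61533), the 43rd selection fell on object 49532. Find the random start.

k = 1161
r = 49532 − (43−1)×1161 = 49532 − 48762 = 770

770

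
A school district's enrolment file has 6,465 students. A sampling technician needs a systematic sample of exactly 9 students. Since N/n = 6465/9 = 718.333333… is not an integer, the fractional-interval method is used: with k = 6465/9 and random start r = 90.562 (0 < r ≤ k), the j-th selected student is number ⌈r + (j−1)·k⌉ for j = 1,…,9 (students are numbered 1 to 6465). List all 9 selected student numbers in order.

j=1: r + 0k = 90.562 → ⌈·⌉ = 91
j=2: r + 1k = 808.895333… → ⌈·⌉ = 809
j=3: r + 2k = 1527.228666… → ⌈·⌉ = 1528
j=4: r + 3k = 2245.562 → ⌈·⌉ = 2246
j=5: r + 4k = 2963.895333… → ⌈·⌉ = 2964
j=6: r + 5k = 3682.228666… → ⌈·⌉ = 3683
j=7: r + 6k = 4400.562 → ⌈·⌉ = 4401
j=8: r + 7k = 5118.895333… → ⌈·⌉ = 5119
j=9: r + 8k = 5837.228666… → ⌈·⌉ = 5838

91, 809, 1528, 2246, 2964, 3683, 4401, 5119, 5838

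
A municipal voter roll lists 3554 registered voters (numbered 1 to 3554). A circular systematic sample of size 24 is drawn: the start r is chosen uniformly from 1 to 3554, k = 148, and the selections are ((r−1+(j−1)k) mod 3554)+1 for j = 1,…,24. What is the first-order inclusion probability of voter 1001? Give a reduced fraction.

12/1777

For each position j, as r ranges over 1…3554 the j-th selection hits every voter exactly once, so voter 1001 is selected for exactly 24 of the 3554 starts.
Inclusion probability = 24/3554 = 12/1777.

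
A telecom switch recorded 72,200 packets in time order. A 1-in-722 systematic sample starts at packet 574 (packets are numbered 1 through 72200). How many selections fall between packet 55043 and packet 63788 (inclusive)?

12

k = 722
First selection ≥ 55043: 574 + ⌈(55043−574)/722⌉·722 = 574 + 76×722 = 55446
Last selection ≤ 63788: 574 + ⌊(63788−574)/722⌋·722 = 574 + 87×722 = 63388
Count = 87 − 76 + 1 = 12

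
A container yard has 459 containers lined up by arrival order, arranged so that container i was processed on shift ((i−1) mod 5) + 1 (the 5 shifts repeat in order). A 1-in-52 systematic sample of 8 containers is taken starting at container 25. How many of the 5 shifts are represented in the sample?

Consecutive selections differ by k = 52, so their shift numbers differ by 52 mod 5 = 2.
gcd(52, 5) = 1, so the sample visits 5/1 = 5 distinct residues mod 5.
Start 25 is shift 5; the shifts hit are 1, 2, 3, 4, 5.

5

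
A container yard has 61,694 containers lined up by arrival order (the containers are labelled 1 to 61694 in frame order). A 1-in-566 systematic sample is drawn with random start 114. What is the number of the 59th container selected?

k = 566
59th selection = r + (59−1)·k = 114 + 58×566 = 114 + 32828 = 32942

32942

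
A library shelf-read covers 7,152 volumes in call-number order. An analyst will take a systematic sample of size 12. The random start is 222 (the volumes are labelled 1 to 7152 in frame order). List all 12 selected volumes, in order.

k = N/n = 7152/12 = 596
volume 1: 222
volume 2: 222 + 596 = 818
volume 3: 818 + 596 = 1414
volume 4: 1414 + 596 = 2010
volume 5: 2010 + 596 = 2606
volume 6: 2606 + 596 = 3202
volume 7: 3202 + 596 = 3798
volume 8: 3798 + 596 = 4394
volume 9: 4394 + 596 = 4990
volume 10: 4990 + 596 = 5586
volume 11: 5586 + 596 = 6182
volume 12: 6182 + 596 = 6778

222, 818, 1414, 2010, 2606, 3202, 3798, 4394, 4990, 5586, 6182, 6778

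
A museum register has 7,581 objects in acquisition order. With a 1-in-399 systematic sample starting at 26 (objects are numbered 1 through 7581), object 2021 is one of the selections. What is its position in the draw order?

6

k = 399
position = (2021 − 26)/399 + 1 = 1995/399 + 1 = 5 + 1 = 6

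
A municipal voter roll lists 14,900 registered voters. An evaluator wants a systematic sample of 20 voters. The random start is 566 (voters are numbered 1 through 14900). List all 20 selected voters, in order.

566, 1311, 2056, 2801, 3546, 4291, 5036, 5781, 6526, 7271, 8016, 8761, 9506, 10251, 10996, 11741, 12486, 13231, 13976, 14721

k = N/n = 14900/20 = 745
voter 1: 566
voter 2: 566 + 745 = 1311
voter 3: 1311 + 745 = 2056
voter 4: 2056 + 745 = 2801
voter 5: 2801 + 745 = 3546
voter 6: 3546 + 745 = 4291
voter 7: 4291 + 745 = 5036
voter 8: 5036 + 745 = 5781
voter 9: 5781 + 745 = 6526
voter 10: 6526 + 745 = 7271
voter 11: 7271 + 745 = 8016
voter 12: 8016 + 745 = 8761
voter 13: 8761 + 745 = 9506
voter 14: 9506 + 745 = 10251
voter 15: 10251 + 745 = 10996
voter 16: 10996 + 745 = 11741
voter 17: 11741 + 745 = 12486
voter 18: 12486 + 745 = 13231
voter 19: 13231 + 745 = 13976
voter 20: 13976 + 745 = 14721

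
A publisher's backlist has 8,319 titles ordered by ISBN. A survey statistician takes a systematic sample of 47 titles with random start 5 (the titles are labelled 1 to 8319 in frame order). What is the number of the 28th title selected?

k = 8319/47 = 177
28th selection = r + (28−1)·k = 5 + 27×177 = 5 + 4779 = 4784

4784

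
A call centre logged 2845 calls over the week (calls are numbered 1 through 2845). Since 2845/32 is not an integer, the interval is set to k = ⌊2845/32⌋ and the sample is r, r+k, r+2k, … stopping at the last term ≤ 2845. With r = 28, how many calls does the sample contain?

k = ⌊2845/32⌋ = 88
Achieved size = ⌊(2845 − 28)/88⌋ + 1 = ⌊2817/88⌋ + 1 = 32 + 1 = 33
(last selection: 28 + 32×88 = 2844 ≤ 2845; next would be 2932 > 2845)

33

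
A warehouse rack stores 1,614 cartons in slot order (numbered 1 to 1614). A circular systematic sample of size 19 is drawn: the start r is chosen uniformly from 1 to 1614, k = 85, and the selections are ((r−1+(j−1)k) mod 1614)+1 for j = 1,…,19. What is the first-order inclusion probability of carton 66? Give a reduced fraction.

19/1614

For each position j, as r ranges over 1…1614 the j-th selection hits every carton exactly once, so carton 66 is selected for exactly 19 of the 1614 starts.
Inclusion probability = 19/1614.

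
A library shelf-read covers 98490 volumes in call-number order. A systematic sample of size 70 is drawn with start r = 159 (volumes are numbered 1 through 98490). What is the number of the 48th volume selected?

k = 98490/70 = 1407
48th selection = r + (48−1)·k = 159 + 47×1407 = 159 + 66129 = 66288

66288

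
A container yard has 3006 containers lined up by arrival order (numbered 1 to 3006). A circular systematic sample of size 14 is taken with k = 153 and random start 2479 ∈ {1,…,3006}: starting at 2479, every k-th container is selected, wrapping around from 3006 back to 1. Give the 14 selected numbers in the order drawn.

Selection 1: 2479
Selection 2: 2479 + 153 = 2632
Selection 3: 2632 + 153 = 2785
Selection 4: 2785 + 153 = 2938
Selection 5: 2938 + 153 = 3091 → 3091 − 3006 = 85
Selection 6: 85 + 153 = 238
Selection 7: 238 + 153 = 391
Selection 8: 391 + 153 = 544
Selection 9: 544 + 153 = 697
Selection 10: 697 + 153 = 850
Selection 11: 850 + 153 = 1003
Selection 12: 1003 + 153 = 1156
Selection 13: 1156 + 153 = 1309
Selection 14: 1309 + 153 = 1462

2479, 2632, 2785, 2938, 85, 238, 391, 544, 697, 850, 1003, 1156, 1309, 1462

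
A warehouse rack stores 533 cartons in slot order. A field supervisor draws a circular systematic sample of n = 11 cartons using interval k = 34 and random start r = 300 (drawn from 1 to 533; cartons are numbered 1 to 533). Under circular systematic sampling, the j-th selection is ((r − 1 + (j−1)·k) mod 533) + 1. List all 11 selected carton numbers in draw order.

Selection 1: 300
Selection 2: 300 + 34 = 334
Selection 3: 334 + 34 = 368
Selection 4: 368 + 34 = 402
Selection 5: 402 + 34 = 436
Selection 6: 436 + 34 = 470
Selection 7: 470 + 34 = 504
Selection 8: 504 + 34 = 538 → 538 − 533 = 5
Selection 9: 5 + 34 = 39
Selection 10: 39 + 34 = 73
Selection 11: 73 + 34 = 107

300, 334, 368, 402, 436, 470, 504, 5, 39, 73, 107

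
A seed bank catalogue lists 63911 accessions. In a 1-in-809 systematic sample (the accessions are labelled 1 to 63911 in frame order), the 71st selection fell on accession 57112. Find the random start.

482

k = 809
r = 57112 − (71−1)×809 = 57112 − 56630 = 482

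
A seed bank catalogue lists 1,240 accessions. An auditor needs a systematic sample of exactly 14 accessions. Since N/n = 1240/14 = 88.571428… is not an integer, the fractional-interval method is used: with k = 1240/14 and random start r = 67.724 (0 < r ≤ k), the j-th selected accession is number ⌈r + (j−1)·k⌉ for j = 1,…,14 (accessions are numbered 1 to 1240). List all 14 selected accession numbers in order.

j=1: r + 0k = 67.724 → ⌈·⌉ = 68
j=2: r + 1k = 156.295428… → ⌈·⌉ = 157
j=3: r + 2k = 244.866857… → ⌈·⌉ = 245
j=4: r + 3k = 333.438285… → ⌈·⌉ = 334
j=5: r + 4k = 422.009714… → ⌈·⌉ = 423
j=6: r + 5k = 510.581142… → ⌈·⌉ = 511
j=7: r + 6k = 599.152571… → ⌈·⌉ = 600
j=8: r + 7k = 687.724 → ⌈·⌉ = 688
j=9: r + 8k = 776.295428… → ⌈·⌉ = 777
j=10: r + 9k = 864.866857… → ⌈·⌉ = 865
j=11: r + 10k = 953.438285… → ⌈·⌉ = 954
j=12: r + 11k = 1042.009714… → ⌈·⌉ = 1043
j=13: r + 12k = 1130.581142… → ⌈·⌉ = 1131
j=14: r + 13k = 1219.152571… → ⌈·⌉ = 1220

68, 157, 245, 334, 423, 511, 600, 688, 777, 865, 954, 1043, 1131, 1220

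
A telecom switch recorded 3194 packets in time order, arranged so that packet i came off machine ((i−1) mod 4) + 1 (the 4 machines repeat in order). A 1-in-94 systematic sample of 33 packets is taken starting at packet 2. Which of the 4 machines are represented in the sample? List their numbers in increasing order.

2, 4

Consecutive selections differ by k = 94, so their machine numbers differ by 94 mod 4 = 2.
gcd(94, 4) = 2, so the sample visits 4/2 = 2 distinct residues mod 4.
Start 2 is machine 2; the machines hit are 2, 4.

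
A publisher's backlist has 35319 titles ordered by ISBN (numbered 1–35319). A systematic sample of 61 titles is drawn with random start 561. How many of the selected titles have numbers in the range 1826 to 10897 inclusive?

k = 35319/61 = 579
First selection ≥ 1826: 561 + ⌈(1826−561)/579⌉·579 = 561 + 3×579 = 2298
Last selection ≤ 10897: 561 + ⌊(10897−561)/579⌋·579 = 561 + 17×579 = 10404
Count = 17 − 3 + 1 = 15

15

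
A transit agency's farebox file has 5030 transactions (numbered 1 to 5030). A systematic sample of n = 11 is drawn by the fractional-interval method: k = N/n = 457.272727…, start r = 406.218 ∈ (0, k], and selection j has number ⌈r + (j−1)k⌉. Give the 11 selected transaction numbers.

407, 864, 1321, 1779, 2236, 2693, 3150, 3608, 4065, 4522, 4979

j=1: r + 0k = 406.218 → ⌈·⌉ = 407
j=2: r + 1k = 863.490727… → ⌈·⌉ = 864
j=3: r + 2k = 1320.763454… → ⌈·⌉ = 1321
j=4: r + 3k = 1778.036181… → ⌈·⌉ = 1779
j=5: r + 4k = 2235.308909… → ⌈·⌉ = 2236
j=6: r + 5k = 2692.581636… → ⌈·⌉ = 2693
j=7: r + 6k = 3149.854363… → ⌈·⌉ = 3150
j=8: r + 7k = 3607.127090… → ⌈·⌉ = 3608
j=9: r + 8k = 4064.399818… → ⌈·⌉ = 4065
j=10: r + 9k = 4521.672545… → ⌈·⌉ = 4522
j=11: r + 10k = 4978.945272… → ⌈·⌉ = 4979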